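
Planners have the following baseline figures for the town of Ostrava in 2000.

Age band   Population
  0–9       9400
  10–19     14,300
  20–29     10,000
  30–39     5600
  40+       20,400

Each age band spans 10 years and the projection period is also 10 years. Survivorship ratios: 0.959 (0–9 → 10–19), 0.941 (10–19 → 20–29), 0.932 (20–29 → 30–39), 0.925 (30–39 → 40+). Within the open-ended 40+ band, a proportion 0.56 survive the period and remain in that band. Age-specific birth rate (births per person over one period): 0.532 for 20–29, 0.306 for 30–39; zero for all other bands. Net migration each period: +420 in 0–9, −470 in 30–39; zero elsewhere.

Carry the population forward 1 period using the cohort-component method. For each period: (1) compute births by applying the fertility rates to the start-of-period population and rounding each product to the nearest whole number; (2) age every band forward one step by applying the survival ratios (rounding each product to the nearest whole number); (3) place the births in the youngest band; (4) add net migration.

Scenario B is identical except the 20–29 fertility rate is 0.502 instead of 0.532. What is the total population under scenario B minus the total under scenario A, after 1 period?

-300

Period 1:
Births: 10000 * 0.532 = 5320 ; 5600 * 0.306 = 1714 — total 7034
10–19: 9400 * 0.959 = 9015
20–29: 14300 * 0.941 = 13456
30–39: 10000 * 0.932 = 9320
40+: 5600 * 0.925 + 20400 * 0.56 = 5180 + 11424 = 16604
Net migration: 0–9 + 420 → 7454; 30–39 − 470 → 8850
End of period: [7454, 9015, 13456, 8850, 16604]
Scenario A total after 1 period: 55379
Scenario B projection —
Period 1:
Births: 10000 * 0.502 = 5020 ; 5600 * 0.306 = 1714 — total 6734
10–19: 9400 * 0.959 = 9015
20–29: 14300 * 0.941 = 13456
30–39: 10000 * 0.932 = 9320
40+: 5600 * 0.925 + 20400 * 0.56 = 5180 + 11424 = 16604
Net migration: 0–9 + 420 → 7154; 30–39 − 470 → 8850
End of period: [7154, 9015, 13456, 8850, 16604]
Scenario B total after 1 period: 55079
Difference B − A = 55079 − 55379 = -300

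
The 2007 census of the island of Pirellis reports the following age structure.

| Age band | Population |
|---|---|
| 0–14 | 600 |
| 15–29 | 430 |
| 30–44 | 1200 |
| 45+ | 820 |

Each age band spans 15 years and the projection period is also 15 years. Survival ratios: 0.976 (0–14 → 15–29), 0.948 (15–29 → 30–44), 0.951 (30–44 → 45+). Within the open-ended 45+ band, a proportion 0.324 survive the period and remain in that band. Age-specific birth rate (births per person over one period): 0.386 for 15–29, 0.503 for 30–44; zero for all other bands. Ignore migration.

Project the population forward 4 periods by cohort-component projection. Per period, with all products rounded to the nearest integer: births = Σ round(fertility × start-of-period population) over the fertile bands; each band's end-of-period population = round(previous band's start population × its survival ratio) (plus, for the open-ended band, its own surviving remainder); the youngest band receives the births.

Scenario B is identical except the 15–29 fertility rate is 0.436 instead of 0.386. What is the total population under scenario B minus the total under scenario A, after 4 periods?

133

— Period 1 —
Births: 430 × 0.386 = 166, 1200 × 0.503 = 604 → total 770
15–29: 600 × 0.976 = 586
30–44: 430 × 0.948 = 408
45+: 1200 × 0.951 + 820 × 0.324 = 1141 + 266 = 1407
End of period: [770, 586, 408, 1407]
— Period 2 —
Births: 586 × 0.386 = 226, 408 × 0.503 = 205 → total 431
15–29: 770 × 0.976 = 752
30–44: 586 × 0.948 = 556
45+: 408 × 0.951 + 1407 × 0.324 = 388 + 456 = 844
End of period: [431, 752, 556, 844]
— Period 3 —
Births: 752 × 0.386 = 290, 556 × 0.503 = 280 → total 570
15–29: 431 × 0.976 = 421
30–44: 752 × 0.948 = 713
45+: 556 × 0.951 + 844 × 0.324 = 529 + 273 = 802
End of period: [570, 421, 713, 802]
— Period 4 —
Births: 421 × 0.386 = 163, 713 × 0.503 = 359 → total 522
15–29: 570 × 0.976 = 556
30–44: 421 × 0.948 = 399
45+: 713 × 0.951 + 802 × 0.324 = 678 + 260 = 938
End of period: [522, 556, 399, 938]
Scenario A total after 4 periods: 2415
Scenario B projection —
— Period 1 —
Births: 430 × 0.436 = 187, 1200 × 0.503 = 604 → total 791
15–29: 600 × 0.976 = 586
30–44: 430 × 0.948 = 408
45+: 1200 × 0.951 + 820 × 0.324 = 1141 + 266 = 1407
End of period: [791, 586, 408, 1407]
— Period 2 —
Births: 586 × 0.436 = 255, 408 × 0.503 = 205 → total 460
15–29: 791 × 0.976 = 772
30–44: 586 × 0.948 = 556
45+: 408 × 0.951 + 1407 × 0.324 = 388 + 456 = 844
End of period: [460, 772, 556, 844]
— Period 3 —
Births: 772 × 0.436 = 337, 556 × 0.503 = 280 → total 617
15–29: 460 × 0.976 = 449
30–44: 772 × 0.948 = 732
45+: 556 × 0.951 + 844 × 0.324 = 529 + 273 = 802
End of period: [617, 449, 732, 802]
— Period 4 —
Births: 449 × 0.436 = 196, 732 × 0.503 = 368 → total 564
15–29: 617 × 0.976 = 602
30–44: 449 × 0.948 = 426
45+: 732 × 0.951 + 802 × 0.324 = 696 + 260 = 956
End of period: [564, 602, 426, 956]
Scenario B total after 4 periods: 2548
Difference B − A = 2548 − 2415 = 133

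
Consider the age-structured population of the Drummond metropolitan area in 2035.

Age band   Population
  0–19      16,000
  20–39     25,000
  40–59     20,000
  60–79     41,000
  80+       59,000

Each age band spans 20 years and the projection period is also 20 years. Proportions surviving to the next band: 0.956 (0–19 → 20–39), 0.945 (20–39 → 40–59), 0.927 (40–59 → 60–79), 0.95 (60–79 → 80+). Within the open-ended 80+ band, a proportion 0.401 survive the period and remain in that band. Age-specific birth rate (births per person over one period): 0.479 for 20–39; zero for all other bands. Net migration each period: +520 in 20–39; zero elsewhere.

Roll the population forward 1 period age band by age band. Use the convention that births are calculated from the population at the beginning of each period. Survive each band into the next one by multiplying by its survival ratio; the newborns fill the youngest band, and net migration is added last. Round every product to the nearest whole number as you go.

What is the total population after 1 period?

132565

Period 1.
Births: 25000 * 0.479 = 11975
20–39: 16000 * 0.956 = 15296
40–59: 25000 * 0.945 = 23625
60–79: 20000 * 0.927 = 18540
80+: 41000 * 0.95 + 59000 * 0.401 = 38950 + 23659 = 62609
Net migration: 20–39 + 520 → 15816
→ [11975, 15816, 23625, 18540, 62609]
Total after period 1: 11975 + 15816 + 23625 + 18540 + 62609 = 132565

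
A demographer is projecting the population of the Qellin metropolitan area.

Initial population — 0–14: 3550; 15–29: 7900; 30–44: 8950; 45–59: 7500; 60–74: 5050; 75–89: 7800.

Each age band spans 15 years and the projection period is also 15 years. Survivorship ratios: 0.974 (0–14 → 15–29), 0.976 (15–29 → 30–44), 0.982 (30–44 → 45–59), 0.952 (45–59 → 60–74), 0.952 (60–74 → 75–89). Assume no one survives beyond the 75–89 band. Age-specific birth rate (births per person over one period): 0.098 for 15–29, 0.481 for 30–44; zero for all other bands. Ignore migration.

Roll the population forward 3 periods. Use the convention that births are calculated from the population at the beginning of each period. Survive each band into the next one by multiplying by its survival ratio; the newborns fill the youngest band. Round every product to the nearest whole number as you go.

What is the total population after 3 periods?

29366

Period 1:
Births: 7900 × 0.098 = 774, 8950 × 0.481 = 4305 → 5079
15–29: 3550 × 0.974 = 3458
30–44: 7900 × 0.976 = 7710
45–59: 8950 × 0.982 = 8789
60–74: 7500 × 0.952 = 7140
75–89: 5050 × 0.952 = 4808
Giving 5079 / 3458 / 7710 / 8789 / 7140 / 4808.
Period 2:
Births: 3458 × 0.098 = 339, 7710 × 0.481 = 3709 → 4048
15–29: 5079 × 0.974 = 4947
30–44: 3458 × 0.976 = 3375
45–59: 7710 × 0.982 = 7571
60–74: 8789 × 0.952 = 8367
75–89: 7140 × 0.952 = 6797
Giving 4048 / 4947 / 3375 / 7571 / 8367 / 6797.
Period 3:
Births: 4947 × 0.098 = 485, 3375 × 0.481 = 1623 → 2108
15–29: 4048 × 0.974 = 3943
30–44: 4947 × 0.976 = 4828
45–59: 3375 × 0.982 = 3314
60–74: 7571 × 0.952 = 7208
75–89: 8367 × 0.952 = 7965
Giving 2108 / 3943 / 4828 / 3314 / 7208 / 7965.
Total after period 3: 2108 + 3943 + 4828 + 3314 + 7208 + 7965 = 29366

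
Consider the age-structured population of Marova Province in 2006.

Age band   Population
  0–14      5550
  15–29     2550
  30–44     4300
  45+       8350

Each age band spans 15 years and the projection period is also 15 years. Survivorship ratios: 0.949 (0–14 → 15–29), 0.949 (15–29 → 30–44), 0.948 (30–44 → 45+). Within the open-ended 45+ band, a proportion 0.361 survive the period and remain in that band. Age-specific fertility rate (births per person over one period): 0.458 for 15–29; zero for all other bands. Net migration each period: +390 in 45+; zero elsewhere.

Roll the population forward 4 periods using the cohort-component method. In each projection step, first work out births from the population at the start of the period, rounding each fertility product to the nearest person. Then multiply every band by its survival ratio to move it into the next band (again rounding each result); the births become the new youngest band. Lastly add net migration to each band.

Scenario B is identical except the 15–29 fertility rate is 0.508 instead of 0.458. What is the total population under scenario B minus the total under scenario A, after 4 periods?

Period 1:
Births: 2550 * 0.458 = 1168
15–29: 5550 * 0.949 = 5267
30–44: 2550 * 0.949 = 2420
45+: 4300 * 0.948 + 8350 * 0.361 = 4076 + 3014 = 7090
Net migration: 45+ + 390 → 7480
Giving 1168 / 5267 / 2420 / 7480.
Period 2:
Births: 5267 * 0.458 = 2412
15–29: 1168 * 0.949 = 1108
30–44: 5267 * 0.949 = 4998
45+: 2420 * 0.948 + 7480 * 0.361 = 2294 + 2700 = 4994
Net migration: 45+ + 390 → 5384
Giving 2412 / 1108 / 4998 / 5384.
Period 3:
Births: 1108 * 0.458 = 507
15–29: 2412 * 0.949 = 2289
30–44: 1108 * 0.949 = 1051
45+: 4998 * 0.948 + 5384 * 0.361 = 4738 + 1944 = 6682
Net migration: 45+ + 390 → 7072
Giving 507 / 2289 / 1051 / 7072.
Period 4:
Births: 2289 * 0.458 = 1048
15–29: 507 * 0.949 = 481
30–44: 2289 * 0.949 = 2172
45+: 1051 * 0.948 + 7072 * 0.361 = 996 + 2553 = 3549
Net migration: 45+ + 390 → 3939
Giving 1048 / 481 / 2172 / 3939.
Scenario A total after 4 periods: 7640
Scenario B projection —
Period 1:
Births: 2550 * 0.508 = 1295
15–29: 5550 * 0.949 = 5267
30–44: 2550 * 0.949 = 2420
45+: 4300 * 0.948 + 8350 * 0.361 = 4076 + 3014 = 7090
Net migration: 45+ + 390 → 7480
Giving 1295 / 5267 / 2420 / 7480.
Period 2:
Births: 5267 * 0.508 = 2676
15–29: 1295 * 0.949 = 1229
30–44: 5267 * 0.949 = 4998
45+: 2420 * 0.948 + 7480 * 0.361 = 2294 + 2700 = 4994
Net migration: 45+ + 390 → 5384
Giving 2676 / 1229 / 4998 / 5384.
Period 3:
Births: 1229 * 0.508 = 624
15–29: 2676 * 0.949 = 2540
30–44: 1229 * 0.949 = 1166
45+: 4998 * 0.948 + 5384 * 0.361 = 4738 + 1944 = 6682
Net migration: 45+ + 390 → 7072
Giving 624 / 2540 / 1166 / 7072.
Period 4:
Births: 2540 * 0.508 = 1290
15–29: 624 * 0.949 = 592
30–44: 2540 * 0.949 = 2410
45+: 1166 * 0.948 + 7072 * 0.361 = 1105 + 2553 = 3658
Net migration: 45+ + 390 → 4048
Giving 1290 / 592 / 2410 / 4048.
Scenario B total after 4 periods: 8340
Difference B − A = 8340 − 7640 = 700

700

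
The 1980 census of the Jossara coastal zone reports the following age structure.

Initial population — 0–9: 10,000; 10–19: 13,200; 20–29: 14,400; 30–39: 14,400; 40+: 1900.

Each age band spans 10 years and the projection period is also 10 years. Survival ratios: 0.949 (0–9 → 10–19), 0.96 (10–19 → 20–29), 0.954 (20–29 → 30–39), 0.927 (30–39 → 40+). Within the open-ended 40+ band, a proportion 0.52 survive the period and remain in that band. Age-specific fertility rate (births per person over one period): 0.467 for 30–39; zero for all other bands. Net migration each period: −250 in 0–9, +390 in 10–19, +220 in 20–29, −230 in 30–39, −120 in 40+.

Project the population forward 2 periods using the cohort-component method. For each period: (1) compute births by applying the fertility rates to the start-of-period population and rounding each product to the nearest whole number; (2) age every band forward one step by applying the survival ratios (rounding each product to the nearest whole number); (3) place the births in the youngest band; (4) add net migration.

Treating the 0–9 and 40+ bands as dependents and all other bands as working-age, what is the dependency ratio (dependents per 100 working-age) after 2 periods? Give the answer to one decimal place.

[period 1]
Births: 14400 * 0.467 = 6725
10–19: 10000 * 0.949 = 9490
20–29: 13200 * 0.96 = 12672
30–39: 14400 * 0.954 = 13738
40+: 14400 * 0.927 + 1900 * 0.52 = 13349 + 988 = 14337
Net migration: 0–9 − 250 → 6475; 10–19 + 390 → 9880; 20–29 + 220 → 12892; 30–39 − 230 → 13508; 40+ − 120 → 14217
Population now: 0–9=6475, 10–19=9880, 20–29=12892, 30–39=13508, 40+=14217
[period 2]
Births: 13508 * 0.467 = 6308
10–19: 6475 * 0.949 = 6145
20–29: 9880 * 0.96 = 9485
30–39: 12892 * 0.954 = 12299
40+: 13508 * 0.927 + 14217 * 0.52 = 12522 + 7393 = 19915
Net migration: 0–9 − 250 → 6058; 10–19 + 390 → 6535; 20–29 + 220 → 9705; 30–39 − 230 → 12069; 40+ − 120 → 19795
Population now: 0–9=6058, 10–19=6535, 20–29=9705, 30–39=12069, 40+=19795
Dependents (band 0–9 + band 40+) = 6058 + 19795 = 25853; working-age = 28309; ratio = 25853/28309 × 100 = 91.3

91.3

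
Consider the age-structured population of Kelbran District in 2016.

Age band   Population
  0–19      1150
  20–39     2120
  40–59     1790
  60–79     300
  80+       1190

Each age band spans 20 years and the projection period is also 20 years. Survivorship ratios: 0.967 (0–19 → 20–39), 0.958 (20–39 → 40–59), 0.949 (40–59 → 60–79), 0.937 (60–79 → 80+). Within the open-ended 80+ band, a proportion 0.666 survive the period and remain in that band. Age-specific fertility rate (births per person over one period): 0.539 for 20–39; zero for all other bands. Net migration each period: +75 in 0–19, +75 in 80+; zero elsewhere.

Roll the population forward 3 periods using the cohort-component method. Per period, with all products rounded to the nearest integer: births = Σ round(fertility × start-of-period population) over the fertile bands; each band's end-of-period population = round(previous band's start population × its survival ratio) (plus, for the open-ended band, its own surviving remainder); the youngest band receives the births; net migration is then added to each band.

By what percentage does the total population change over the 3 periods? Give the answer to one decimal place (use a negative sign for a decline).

Period 1:
Births: 2120 * 0.539 = 1143
20–39: 1150 * 0.967 = 1112
40–59: 2120 * 0.958 = 2031
60–79: 1790 * 0.949 = 1699
80+: 300 * 0.937 + 1190 * 0.666 = 281 + 793 = 1074
Net migration: 0–19 + 75 → 1218; 80+ + 75 → 1149
Giving 1218 / 1112 / 2031 / 1699 / 1149.
Period 2:
Births: 1112 * 0.539 = 599
20–39: 1218 * 0.967 = 1178
40–59: 1112 * 0.958 = 1065
60–79: 2031 * 0.949 = 1927
80+: 1699 * 0.937 + 1149 * 0.666 = 1592 + 765 = 2357
Net migration: 0–19 + 75 → 674; 80+ + 75 → 2432
Giving 674 / 1178 / 1065 / 1927 / 2432.
Period 3:
Births: 1178 * 0.539 = 635
20–39: 674 * 0.967 = 652
40–59: 1178 * 0.958 = 1129
60–79: 1065 * 0.949 = 1011
80+: 1927 * 0.937 + 2432 * 0.666 = 1806 + 1620 = 3426
Net migration: 0–19 + 75 → 710; 80+ + 75 → 3501
Giving 710 / 652 / 1129 / 1011 / 3501.
Total: 6550 → 7003; change = 453; percentage change = 6.9%

6.9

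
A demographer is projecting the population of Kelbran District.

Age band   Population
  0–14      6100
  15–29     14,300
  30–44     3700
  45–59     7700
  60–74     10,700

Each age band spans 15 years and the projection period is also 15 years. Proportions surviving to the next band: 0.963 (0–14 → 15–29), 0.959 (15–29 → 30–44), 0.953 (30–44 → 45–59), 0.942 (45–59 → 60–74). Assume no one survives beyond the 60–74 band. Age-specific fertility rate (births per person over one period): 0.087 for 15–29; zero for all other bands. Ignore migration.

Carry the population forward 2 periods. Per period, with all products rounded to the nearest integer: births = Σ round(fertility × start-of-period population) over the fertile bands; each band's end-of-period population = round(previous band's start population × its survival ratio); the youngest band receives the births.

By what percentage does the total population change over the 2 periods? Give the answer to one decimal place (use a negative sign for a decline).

-44.2

[period 1]
Births: 14300 * 0.087 = 1244
15–29: 6100 * 0.963 = 5874
30–44: 14300 * 0.959 = 13714
45–59: 3700 * 0.953 = 3526
60–74: 7700 * 0.942 = 7253
Population now: 0–14=1244, 15–29=5874, 30–44=13714, 45–59=3526, 60–74=7253
[period 2]
Births: 5874 * 0.087 = 511
15–29: 1244 * 0.963 = 1198
30–44: 5874 * 0.959 = 5633
45–59: 13714 * 0.953 = 13069
60–74: 3526 * 0.942 = 3321
Population now: 0–14=511, 15–29=1198, 30–44=5633, 45–59=13069, 60–74=3321
Total: 42500 → 23732; change = -18768; percentage change = -44.2%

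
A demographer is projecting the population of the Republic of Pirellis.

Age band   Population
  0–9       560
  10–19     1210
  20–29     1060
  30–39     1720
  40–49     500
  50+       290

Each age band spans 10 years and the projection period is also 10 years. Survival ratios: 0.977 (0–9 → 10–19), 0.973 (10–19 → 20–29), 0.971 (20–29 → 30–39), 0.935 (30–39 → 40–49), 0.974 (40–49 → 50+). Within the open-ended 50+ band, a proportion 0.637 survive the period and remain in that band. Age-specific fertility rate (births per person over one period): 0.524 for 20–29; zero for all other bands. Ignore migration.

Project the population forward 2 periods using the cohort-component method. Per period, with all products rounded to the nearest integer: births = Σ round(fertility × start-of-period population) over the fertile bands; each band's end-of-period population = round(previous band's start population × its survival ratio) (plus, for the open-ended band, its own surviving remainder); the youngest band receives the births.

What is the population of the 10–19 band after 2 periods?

After projecting period 1:
Births: 1060 × 0.524 = 555
10–19: 560 × 0.977 = 547
20–29: 1210 × 0.973 = 1177
30–39: 1060 × 0.971 = 1029
40–49: 1720 × 0.935 = 1608
50+: 500 × 0.974 + 290 × 0.637 = 487 + 185 = 672
Population now: 0–9=555, 10–19=547, 20–29=1177, 30–39=1029, 40–49=1608, 50+=672
After projecting period 2:
Births: 1177 × 0.524 = 617
10–19: 555 × 0.977 = 542
20–29: 547 × 0.973 = 532
30–39: 1177 × 0.971 = 1143
40–49: 1029 × 0.935 = 962
50+: 1608 × 0.974 + 672 × 0.637 = 1566 + 428 = 1994
Population now: 0–9=617, 10–19=542, 20–29=532, 30–39=1143, 40–49=962, 50+=1994

542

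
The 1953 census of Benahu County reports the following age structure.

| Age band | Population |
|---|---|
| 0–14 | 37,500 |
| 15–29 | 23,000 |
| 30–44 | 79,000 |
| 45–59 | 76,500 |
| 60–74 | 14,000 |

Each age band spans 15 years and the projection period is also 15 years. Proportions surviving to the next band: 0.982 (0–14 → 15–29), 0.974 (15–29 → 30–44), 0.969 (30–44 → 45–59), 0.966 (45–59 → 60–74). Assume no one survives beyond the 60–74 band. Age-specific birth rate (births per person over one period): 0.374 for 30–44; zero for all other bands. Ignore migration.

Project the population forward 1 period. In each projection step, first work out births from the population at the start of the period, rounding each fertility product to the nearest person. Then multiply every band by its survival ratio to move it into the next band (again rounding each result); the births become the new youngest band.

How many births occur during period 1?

— Period 1 —
Births: 79000 × 0.374 = 29546
15–29: 37500 × 0.982 = 36825
30–44: 23000 × 0.974 = 22402
45–59: 79000 × 0.969 = 76551
60–74: 76500 × 0.966 = 73899
End of period: [29546, 36825, 22402, 76551, 73899]

29546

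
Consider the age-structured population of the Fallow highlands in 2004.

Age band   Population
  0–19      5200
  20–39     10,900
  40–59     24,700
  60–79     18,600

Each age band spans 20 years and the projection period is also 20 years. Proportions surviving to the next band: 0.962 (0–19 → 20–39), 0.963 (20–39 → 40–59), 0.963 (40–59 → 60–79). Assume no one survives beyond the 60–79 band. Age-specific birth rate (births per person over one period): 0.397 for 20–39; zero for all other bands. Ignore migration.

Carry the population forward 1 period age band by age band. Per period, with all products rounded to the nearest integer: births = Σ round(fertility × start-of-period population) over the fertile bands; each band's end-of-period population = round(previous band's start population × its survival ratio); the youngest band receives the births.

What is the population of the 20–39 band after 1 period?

5002

Period 1:
Births: 10900 × 0.397 = 4327
20–39: 5200 × 0.962 = 5002
40–59: 10900 × 0.963 = 10497
60–79: 24700 × 0.963 = 23786
→ [4327, 5002, 10497, 23786]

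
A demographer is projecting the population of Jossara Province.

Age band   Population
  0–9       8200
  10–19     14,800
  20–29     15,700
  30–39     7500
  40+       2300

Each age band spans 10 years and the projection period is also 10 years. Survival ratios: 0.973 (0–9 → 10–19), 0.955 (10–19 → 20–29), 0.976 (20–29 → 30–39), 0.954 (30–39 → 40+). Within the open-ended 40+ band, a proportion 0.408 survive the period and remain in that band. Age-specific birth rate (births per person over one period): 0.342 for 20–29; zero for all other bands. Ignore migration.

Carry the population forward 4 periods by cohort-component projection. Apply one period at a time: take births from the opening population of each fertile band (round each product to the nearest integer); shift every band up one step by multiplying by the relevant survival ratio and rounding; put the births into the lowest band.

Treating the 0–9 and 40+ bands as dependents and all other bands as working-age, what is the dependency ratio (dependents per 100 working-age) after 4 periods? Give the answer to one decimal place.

144.2

— Period 1 —
Births: 15700 × 0.342 = 5369
10–19: 8200 × 0.973 = 7979
20–29: 14800 × 0.955 = 14134
30–39: 15700 × 0.976 = 15323
40+: 7500 × 0.954 + 2300 × 0.408 = 7155 + 938 = 8093
Population now: 0–9=5369, 10–19=7979, 20–29=14134, 30–39=15323, 40+=8093
— Period 2 —
Births: 14134 × 0.342 = 4834
10–19: 5369 × 0.973 = 5224
20–29: 7979 × 0.955 = 7620
30–39: 14134 × 0.976 = 13795
40+: 15323 × 0.954 + 8093 × 0.408 = 14618 + 3302 = 17920
Population now: 0–9=4834, 10–19=5224, 20–29=7620, 30–39=13795, 40+=17920
— Period 3 —
Births: 7620 × 0.342 = 2606
10–19: 4834 × 0.973 = 4703
20–29: 5224 × 0.955 = 4989
30–39: 7620 × 0.976 = 7437
40+: 13795 × 0.954 + 17920 × 0.408 = 13160 + 7311 = 20471
Population now: 0–9=2606, 10–19=4703, 20–29=4989, 30–39=7437, 40+=20471
— Period 4 —
Births: 4989 × 0.342 = 1706
10–19: 2606 × 0.973 = 2536
20–29: 4703 × 0.955 = 4491
30–39: 4989 × 0.976 = 4869
40+: 7437 × 0.954 + 20471 × 0.408 = 7095 + 8352 = 15447
Population now: 0–9=1706, 10–19=2536, 20–29=4491, 30–39=4869, 40+=15447
Dependents (band 0–9 + band 40+) = 1706 + 15447 = 17153; working-age = 11896; ratio = 17153/11896 × 100 = 144.2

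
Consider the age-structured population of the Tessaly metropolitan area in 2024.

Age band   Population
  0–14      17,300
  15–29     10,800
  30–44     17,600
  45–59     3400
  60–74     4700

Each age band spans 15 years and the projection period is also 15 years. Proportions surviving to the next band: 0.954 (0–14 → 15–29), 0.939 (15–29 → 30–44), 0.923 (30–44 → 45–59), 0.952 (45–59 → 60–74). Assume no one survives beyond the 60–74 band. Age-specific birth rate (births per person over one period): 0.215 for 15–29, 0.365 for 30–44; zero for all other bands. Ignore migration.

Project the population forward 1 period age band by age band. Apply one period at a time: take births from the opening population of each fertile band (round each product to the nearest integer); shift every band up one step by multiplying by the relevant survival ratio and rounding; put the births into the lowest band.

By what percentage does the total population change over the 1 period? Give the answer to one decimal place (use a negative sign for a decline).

Numbering the groups 1..5 from youngest to oldest:
— Period 1 —
Births: 10800 × 0.215 = 2322 ; 17600 × 0.365 = 6424 → 8746
Group 2: 17300 × 0.954 = 16504
Group 3: 10800 × 0.939 = 10141
Group 4: 17600 × 0.923 = 16245
Group 5: 3400 × 0.952 = 3237
End of period: [8746, 16504, 10141, 16245, 3237]
Total: 53800 → 54873; change = 1073; percentage change = 2.0%

2.0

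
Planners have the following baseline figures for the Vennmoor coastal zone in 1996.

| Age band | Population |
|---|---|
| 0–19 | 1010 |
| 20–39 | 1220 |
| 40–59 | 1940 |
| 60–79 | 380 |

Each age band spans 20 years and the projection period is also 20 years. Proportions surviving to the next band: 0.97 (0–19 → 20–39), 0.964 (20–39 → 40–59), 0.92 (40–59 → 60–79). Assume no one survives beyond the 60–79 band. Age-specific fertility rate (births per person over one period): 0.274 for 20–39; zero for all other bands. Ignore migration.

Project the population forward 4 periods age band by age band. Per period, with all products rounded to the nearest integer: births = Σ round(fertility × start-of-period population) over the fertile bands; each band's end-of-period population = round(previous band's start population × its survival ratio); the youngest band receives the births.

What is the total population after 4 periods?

After projecting period 1:
Births: 1220 × 0.274 = 334
20–39: 1010 × 0.97 = 980
40–59: 1220 × 0.964 = 1176
60–79: 1940 × 0.92 = 1785
End of period: [334, 980, 1176, 1785]
After projecting period 2:
Births: 980 × 0.274 = 269
20–39: 334 × 0.97 = 324
40–59: 980 × 0.964 = 945
60–79: 1176 × 0.92 = 1082
End of period: [269, 324, 945, 1082]
After projecting period 3:
Births: 324 × 0.274 = 89
20–39: 269 × 0.97 = 261
40–59: 324 × 0.964 = 312
60–79: 945 × 0.92 = 869
End of period: [89, 261, 312, 869]
After projecting period 4:
Births: 261 × 0.274 = 72
20–39: 89 × 0.97 = 86
40–59: 261 × 0.964 = 252
60–79: 312 × 0.92 = 287
End of period: [72, 86, 252, 287]
Total after period 4: 72 + 86 + 252 + 287 = 697

697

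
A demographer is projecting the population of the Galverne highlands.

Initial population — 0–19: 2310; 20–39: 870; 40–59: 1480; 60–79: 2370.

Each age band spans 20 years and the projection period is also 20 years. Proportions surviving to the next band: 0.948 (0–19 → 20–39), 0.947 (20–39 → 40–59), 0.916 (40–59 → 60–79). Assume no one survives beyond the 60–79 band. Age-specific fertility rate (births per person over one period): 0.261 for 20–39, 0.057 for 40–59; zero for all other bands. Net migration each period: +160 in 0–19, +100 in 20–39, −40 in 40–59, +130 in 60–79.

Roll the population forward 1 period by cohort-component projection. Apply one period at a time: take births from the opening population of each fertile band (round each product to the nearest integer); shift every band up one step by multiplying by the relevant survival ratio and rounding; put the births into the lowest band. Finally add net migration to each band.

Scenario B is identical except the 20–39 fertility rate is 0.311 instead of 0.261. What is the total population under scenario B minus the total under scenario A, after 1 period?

44

Numbering the bands 1..4 from youngest to oldest:
[period 1]
Births: 870 * 0.261 = 227, 1480 * 0.057 = 84 — total 311
Band 2: 2310 * 0.948 = 2190
Band 3: 870 * 0.947 = 824
Band 4: 1480 * 0.916 = 1356
Net migration: Band 1 + 160 → 471; Band 2 + 100 → 2290; Band 3 − 40 → 784; Band 4 + 130 → 1486
Population now: 0–19=471, 20–39=2290, 40–59=784, 60–79=1486
Scenario A total after 1 period: 5031
Scenario B projection —
[period 1]
Births: 870 * 0.311 = 271, 1480 * 0.057 = 84 — total 355
Band 2: 2310 * 0.948 = 2190
Band 3: 870 * 0.947 = 824
Band 4: 1480 * 0.916 = 1356
Net migration: Band 1 + 160 → 515; Band 2 + 100 → 2290; Band 3 − 40 → 784; Band 4 + 130 → 1486
Population now: 0–19=515, 20–39=2290, 40–59=784, 60–79=1486
Scenario B total after 1 period: 5075
Difference B − A = 5075 − 5031 = 44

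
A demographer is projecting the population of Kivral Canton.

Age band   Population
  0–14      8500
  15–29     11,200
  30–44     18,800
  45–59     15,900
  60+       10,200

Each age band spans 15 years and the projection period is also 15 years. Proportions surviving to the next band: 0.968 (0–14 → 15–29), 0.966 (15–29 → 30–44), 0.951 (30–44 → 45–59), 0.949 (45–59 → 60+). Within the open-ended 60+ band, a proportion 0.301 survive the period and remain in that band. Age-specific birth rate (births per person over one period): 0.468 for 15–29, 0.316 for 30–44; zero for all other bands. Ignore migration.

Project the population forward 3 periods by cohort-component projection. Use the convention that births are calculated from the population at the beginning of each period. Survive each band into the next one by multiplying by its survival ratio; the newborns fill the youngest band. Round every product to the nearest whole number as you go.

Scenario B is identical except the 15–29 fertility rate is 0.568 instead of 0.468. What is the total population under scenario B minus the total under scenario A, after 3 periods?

Let band 1 be 0–14 through band 5 = 60+.
Period 1.
Births: 11200 × 0.468 = 5242  |  18800 × 0.316 = 5941 — total 11183
Band 2: 8500 × 0.968 = 8228
Band 3: 11200 × 0.966 = 10819
Band 4: 18800 × 0.951 = 17879
Band 5: 15900 × 0.949 + 10200 × 0.301 = 15089 + 3070 = 18159
Giving 11183 / 8228 / 10819 / 17879 / 18159.
Period 2.
Births: 8228 × 0.468 = 3851  |  10819 × 0.316 = 3419 — total 7270
Band 2: 11183 × 0.968 = 10825
Band 3: 8228 × 0.966 = 7948
Band 4: 10819 × 0.951 = 10289
Band 5: 17879 × 0.949 + 18159 × 0.301 = 16967 + 5466 = 22433
Giving 7270 / 10825 / 7948 / 10289 / 22433.
Period 3.
Births: 10825 × 0.468 = 5066  |  7948 × 0.316 = 2512 — total 7578
Band 2: 7270 × 0.968 = 7037
Band 3: 10825 × 0.966 = 10457
Band 4: 7948 × 0.951 = 7559
Band 5: 10289 × 0.949 + 22433 × 0.301 = 9764 + 6752 = 16516
Giving 7578 / 7037 / 10457 / 7559 / 16516.
Scenario A total after 3 periods: 49147
Scenario B projection —
Period 1.
Births: 11200 × 0.568 = 6362  |  18800 × 0.316 = 5941 — total 12303
Band 2: 8500 × 0.968 = 8228
Band 3: 11200 × 0.966 = 10819
Band 4: 18800 × 0.951 = 17879
Band 5: 15900 × 0.949 + 10200 × 0.301 = 15089 + 3070 = 18159
Giving 12303 / 8228 / 10819 / 17879 / 18159.
Period 2.
Births: 8228 × 0.568 = 4674  |  10819 × 0.316 = 3419 — total 8093
Band 2: 12303 × 0.968 = 11909
Band 3: 8228 × 0.966 = 7948
Band 4: 10819 × 0.951 = 10289
Band 5: 17879 × 0.949 + 18159 × 0.301 = 16967 + 5466 = 22433
Giving 8093 / 11909 / 7948 / 10289 / 22433.
Period 3.
Births: 11909 × 0.568 = 6764  |  7948 × 0.316 = 2512 — total 9276
Band 2: 8093 × 0.968 = 7834
Band 3: 11909 × 0.966 = 11504
Band 4: 7948 × 0.951 = 7559
Band 5: 10289 × 0.949 + 22433 × 0.301 = 9764 + 6752 = 16516
Giving 9276 / 7834 / 11504 / 7559 / 16516.
Scenario B total after 3 periods: 52689
Difference B − A = 52689 − 49147 = 3542

3542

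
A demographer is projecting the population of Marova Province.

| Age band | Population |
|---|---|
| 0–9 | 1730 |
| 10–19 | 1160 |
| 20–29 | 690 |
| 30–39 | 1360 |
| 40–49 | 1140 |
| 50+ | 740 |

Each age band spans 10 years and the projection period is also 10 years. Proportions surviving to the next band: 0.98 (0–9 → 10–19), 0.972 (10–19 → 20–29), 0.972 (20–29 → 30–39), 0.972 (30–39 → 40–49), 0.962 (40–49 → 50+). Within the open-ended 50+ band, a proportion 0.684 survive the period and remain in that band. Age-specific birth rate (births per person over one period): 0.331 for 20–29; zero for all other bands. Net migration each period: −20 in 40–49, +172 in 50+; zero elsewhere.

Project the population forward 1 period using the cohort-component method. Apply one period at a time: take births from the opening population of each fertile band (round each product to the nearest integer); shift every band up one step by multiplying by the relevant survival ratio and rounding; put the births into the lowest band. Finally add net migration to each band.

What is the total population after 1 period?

6799

After projecting period 1:
Births: 690 × 0.331 = 228
10–19: 1730 × 0.98 = 1695
20–29: 1160 × 0.972 = 1128
30–39: 690 × 0.972 = 671
40–49: 1360 × 0.972 = 1322
50+: 1140 × 0.962 + 740 × 0.684 = 1097 + 506 = 1603
Net migration: 40–49 − 20 → 1302; 50+ + 172 → 1775
→ [228, 1695, 1128, 671, 1302, 1775]
Total after period 1: 228 + 1695 + 1128 + 671 + 1302 + 1775 = 6799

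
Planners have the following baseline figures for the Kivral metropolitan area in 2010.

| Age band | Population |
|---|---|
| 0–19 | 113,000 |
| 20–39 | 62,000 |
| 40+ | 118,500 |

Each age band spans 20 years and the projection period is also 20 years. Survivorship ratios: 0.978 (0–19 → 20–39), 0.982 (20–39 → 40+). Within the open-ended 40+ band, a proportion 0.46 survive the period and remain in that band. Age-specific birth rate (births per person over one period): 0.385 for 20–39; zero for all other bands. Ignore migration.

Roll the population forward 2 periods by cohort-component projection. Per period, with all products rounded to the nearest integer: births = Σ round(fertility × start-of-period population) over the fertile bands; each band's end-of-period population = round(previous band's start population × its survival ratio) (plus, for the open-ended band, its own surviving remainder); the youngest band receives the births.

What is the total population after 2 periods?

227499

(Bands numbered youngest = 1 to oldest = 3.)
After projecting period 1:
Births: 62000 × 0.385 = 23870
Band 2: 113000 × 0.978 = 110514
Band 3: 62000 × 0.982 + 118500 × 0.46 = 60884 + 54510 = 115394
Giving 23870 / 110514 / 115394.
After projecting period 2:
Births: 110514 × 0.385 = 42548
Band 2: 23870 × 0.978 = 23345
Band 3: 110514 × 0.982 + 115394 × 0.46 = 108525 + 53081 = 161606
Giving 42548 / 23345 / 161606.
Total after period 2: 42548 + 23345 + 161606 = 227499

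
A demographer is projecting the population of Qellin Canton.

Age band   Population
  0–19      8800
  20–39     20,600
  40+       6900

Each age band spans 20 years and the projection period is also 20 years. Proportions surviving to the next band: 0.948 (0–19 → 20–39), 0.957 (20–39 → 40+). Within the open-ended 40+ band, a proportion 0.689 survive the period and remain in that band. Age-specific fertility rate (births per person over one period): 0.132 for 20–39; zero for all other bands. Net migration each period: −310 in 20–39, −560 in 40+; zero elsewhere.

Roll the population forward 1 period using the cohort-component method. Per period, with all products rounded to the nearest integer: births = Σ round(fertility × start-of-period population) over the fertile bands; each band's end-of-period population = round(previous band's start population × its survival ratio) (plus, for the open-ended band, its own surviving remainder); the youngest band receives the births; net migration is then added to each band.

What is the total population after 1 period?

— Period 1 —
Births: 20600 × 0.132 = 2719
20–39: 8800 × 0.948 = 8342
40+: 20600 × 0.957 + 6900 × 0.689 = 19714 + 4754 = 24468
Net migration: 20–39 − 310 → 8032; 40+ − 560 → 23908
Giving 2719 / 8032 / 23908.
Total after period 1: 2719 + 8032 + 23908 = 34659

34659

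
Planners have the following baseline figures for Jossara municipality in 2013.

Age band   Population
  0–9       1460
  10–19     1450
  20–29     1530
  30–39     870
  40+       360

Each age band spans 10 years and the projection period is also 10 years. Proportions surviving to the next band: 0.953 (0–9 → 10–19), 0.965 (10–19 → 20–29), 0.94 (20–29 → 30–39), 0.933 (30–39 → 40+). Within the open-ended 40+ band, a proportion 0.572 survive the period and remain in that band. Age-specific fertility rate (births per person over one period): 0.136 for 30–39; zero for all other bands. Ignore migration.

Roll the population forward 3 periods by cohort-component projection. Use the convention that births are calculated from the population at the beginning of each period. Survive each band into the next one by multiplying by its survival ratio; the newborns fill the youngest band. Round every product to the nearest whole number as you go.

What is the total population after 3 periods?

4063

Numbering the groups 1..5 from youngest to oldest:
[period 1]
Births: 870 * 0.136 = 118
Group 2: 1460 * 0.953 = 1391
Group 3: 1450 * 0.965 = 1399
Group 4: 1530 * 0.94 = 1438
Group 5: 870 * 0.933 + 360 * 0.572 = 812 + 206 = 1018
End of period: [118, 1391, 1399, 1438, 1018]
[period 2]
Births: 1438 * 0.136 = 196
Group 2: 118 * 0.953 = 112
Group 3: 1391 * 0.965 = 1342
Group 4: 1399 * 0.94 = 1315
Group 5: 1438 * 0.933 + 1018 * 0.572 = 1342 + 582 = 1924
End of period: [196, 112, 1342, 1315, 1924]
[period 3]
Births: 1315 * 0.136 = 179
Group 2: 196 * 0.953 = 187
Group 3: 112 * 0.965 = 108
Group 4: 1342 * 0.94 = 1261
Group 5: 1315 * 0.933 + 1924 * 0.572 = 1227 + 1101 = 2328
End of period: [179, 187, 108, 1261, 2328]
Total after period 3: 179 + 187 + 108 + 1261 + 2328 = 4063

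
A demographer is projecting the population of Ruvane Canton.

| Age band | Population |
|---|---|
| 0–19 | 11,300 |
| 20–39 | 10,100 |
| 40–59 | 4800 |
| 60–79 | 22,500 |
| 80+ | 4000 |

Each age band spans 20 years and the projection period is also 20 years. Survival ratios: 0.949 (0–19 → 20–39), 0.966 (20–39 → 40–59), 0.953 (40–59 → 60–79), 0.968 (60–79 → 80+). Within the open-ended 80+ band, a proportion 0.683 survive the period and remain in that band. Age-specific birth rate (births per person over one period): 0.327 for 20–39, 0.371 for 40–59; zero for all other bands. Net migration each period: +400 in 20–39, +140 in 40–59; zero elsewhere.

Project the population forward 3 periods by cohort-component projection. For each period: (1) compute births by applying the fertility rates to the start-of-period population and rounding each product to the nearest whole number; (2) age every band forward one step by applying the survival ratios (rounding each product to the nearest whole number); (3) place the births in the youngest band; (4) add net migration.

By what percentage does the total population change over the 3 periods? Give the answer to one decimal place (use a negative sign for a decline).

-0.9

Call the groups 1 to 5, youngest first.
Period 1:
Births: 10100 × 0.327 = 3303 ; 4800 × 0.371 = 1781 ⇒ total 5084
Group 2: 11300 × 0.949 = 10724
Group 3: 10100 × 0.966 = 9757
Group 4: 4800 × 0.953 = 4574
Group 5: 22500 × 0.968 + 4000 × 0.683 = 21780 + 2732 = 24512
Net migration: Group 2 + 400 → 11124; Group 3 + 140 → 9897
→ [5084, 11124, 9897, 4574, 24512]
Period 2:
Births: 11124 × 0.327 = 3638 ; 9897 × 0.371 = 3672 ⇒ total 7310
Group 2: 5084 × 0.949 = 4825
Group 3: 11124 × 0.966 = 10746
Group 4: 9897 × 0.953 = 9432
Group 5: 4574 × 0.968 + 24512 × 0.683 = 4428 + 16742 = 21170
Net migration: Group 2 + 400 → 5225; Group 3 + 140 → 10886
→ [7310, 5225, 10886, 9432, 21170]
Period 3:
Births: 5225 × 0.327 = 1709 ; 10886 × 0.371 = 4039 ⇒ total 5748
Group 2: 7310 × 0.949 = 6937
Group 3: 5225 × 0.966 = 5047
Group 4: 10886 × 0.953 = 10374
Group 5: 9432 × 0.968 + 21170 × 0.683 = 9130 + 14459 = 23589
Net migration: Group 2 + 400 → 7337; Group 3 + 140 → 5187
→ [5748, 7337, 5187, 10374, 23589]
Total: 52700 → 52235; change = -465; percentage change = -0.9%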